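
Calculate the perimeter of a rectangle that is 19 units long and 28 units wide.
Perimeter = 2 * (length + width)
Perimeter = 2 * (19 + 28)
Perimeter = 2 * 47
Perimeter = 94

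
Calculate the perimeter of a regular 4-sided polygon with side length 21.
Perimeter = number of sides * side length
Perimeter = 4 * 21
Perimeter = 84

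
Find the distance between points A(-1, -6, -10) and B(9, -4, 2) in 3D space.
d = √[(10)² + (2)² + (12)²] = √248 = 15.75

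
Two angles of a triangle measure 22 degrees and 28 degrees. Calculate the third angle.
Sum of angles in a triangle = 180 degrees
Third angle = 180 - 22 - 28
Third angle = 130 degrees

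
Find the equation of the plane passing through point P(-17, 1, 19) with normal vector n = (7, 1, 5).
d = n·P = (7)(-17) + (1)(1) + (5)(19) = -23
Plane: 7x + y + 5z = -23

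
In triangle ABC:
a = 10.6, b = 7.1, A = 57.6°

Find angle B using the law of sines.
sin(B)/b = sin(A)/a
sin(B) = b·sin(A)/a = 7.1·sin(57.6°)/10.6 = 0.565540
B = arcsin(0.565540) = 34.44°  (b ≤ a, so B ≤ A and the acute solution is unique)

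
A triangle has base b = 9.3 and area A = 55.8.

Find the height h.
A = ½bh  →  h = 2A/b
h = 2·55.8/9.3 = 12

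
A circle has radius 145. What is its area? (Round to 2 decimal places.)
Area = pi * r²
Area = pi * 145²
Area = pi * 21025
Area = 66051.99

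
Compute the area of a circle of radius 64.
Area = pi * r²
Area = pi * 64²
Area = pi * 4096
Area = 12867.96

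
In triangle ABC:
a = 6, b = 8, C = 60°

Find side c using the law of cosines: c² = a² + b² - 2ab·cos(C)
c² = 6² + 8² - 2·6·8·cos(60°)
c² = 36 + 64 - 96·0.5000 = 52
c = √52 = 7.211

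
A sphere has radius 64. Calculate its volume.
Volume = (4/3) * pi * r³
Volume = (4/3) * pi * 64³
Volume = (4/3) * pi * 262144
Volume = 1098066.22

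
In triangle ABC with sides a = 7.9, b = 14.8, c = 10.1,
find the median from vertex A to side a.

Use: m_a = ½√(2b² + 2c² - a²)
m_a = ½√(2·14.8² + 2·10.1² - 7.9²)
m_a = ½√(438.08 + 204.02 - 62.41) = ½√579.69 = 12.04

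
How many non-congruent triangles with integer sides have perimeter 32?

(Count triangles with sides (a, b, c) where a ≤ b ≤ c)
With a ≤ b ≤ c and a + b + c = 32, the triangle inequality a + b > c gives c < 32/2, so c ≤ 15.
Iterate a from 1 to ⌊p/3⌋ = 10; for each a, b ranges from a to ⌊(p−a)/2⌋ with c = p − a − b, keeping only c ≥ b.
Triples: (2, 15, 15), (3, 14, 15), (4, 13, 15), …
Count = 21 triangles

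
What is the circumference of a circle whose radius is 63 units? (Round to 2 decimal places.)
Circumference = 2 * pi * r
Circumference = 2 * pi * 63
Circumference = 395.84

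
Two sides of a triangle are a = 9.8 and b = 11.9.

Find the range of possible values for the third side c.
By the triangle inequality: |a - b| < c < a + b
|9.8 - 11.9| < c < 9.8 + 11.9
2.1 < c < 21.7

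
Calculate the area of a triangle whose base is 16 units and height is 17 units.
Area = (1/2) * base * height
Area = (1/2) * 16 * 17
Area = 136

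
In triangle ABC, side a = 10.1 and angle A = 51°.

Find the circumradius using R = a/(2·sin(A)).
R = a/(2·sin(A)) = 10.1/(2·sin(51°))
R = 10.1/(2·0.777146) = 10.1/1.554292 = 6.498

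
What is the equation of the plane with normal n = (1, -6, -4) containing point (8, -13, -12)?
d = n·P = (1)(8) + (-6)(-13) + (-4)(-12) = 134
Plane: x - 6y - 4z = 134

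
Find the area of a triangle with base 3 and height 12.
Area = (1/2) * base * height
Area = (1/2) * 3 * 12
Area = 18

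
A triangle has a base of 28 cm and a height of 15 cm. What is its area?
Area = (1/2) * base * height
Area = (1/2) * 28 * 15
Area = 210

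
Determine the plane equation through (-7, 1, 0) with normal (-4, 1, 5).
d = n·P = (-4)(-7) + (1)(1) + (5)(0) = 29
Plane: -4x + y + 5z = 29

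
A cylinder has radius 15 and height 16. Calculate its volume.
Volume = pi * r² * h
Volume = pi * 15² * 16
Volume = pi * 225 * 16
Volume = pi * 3600
Volume = 11309.73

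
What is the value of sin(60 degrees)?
sin(60 degrees) = sqrt(3)/2
Decimal approximation: 0.866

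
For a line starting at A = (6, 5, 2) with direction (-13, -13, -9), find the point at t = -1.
P(-1) = (6 + (-13)(-1), 5 + (-13)(-1), 2 + (-9)(-1)) = (19, 18, 11)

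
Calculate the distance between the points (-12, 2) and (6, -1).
Using the distance formula: d = sqrt((x₂-x₁)² + (y₂-y₁)²)
dx = 6 - (-12) = 18
dy = (-1) - 2 = -3
d = sqrt(18² + (-3)²) = sqrt(324 + 9) = sqrt(333) = 18.25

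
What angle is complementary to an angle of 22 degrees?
Complementary angles sum to 90 degrees.
Other angle = 90 - 22
Other angle = 68 degrees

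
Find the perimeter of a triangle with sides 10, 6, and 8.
Perimeter = sum of all sides
Perimeter = 10 + 6 + 8
Perimeter = 24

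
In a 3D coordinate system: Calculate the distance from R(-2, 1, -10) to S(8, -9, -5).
d = √[(10)² + (-10)² + (5)²] = √225 = 15.0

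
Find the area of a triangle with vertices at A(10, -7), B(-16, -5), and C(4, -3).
Using the coordinate formula: Area = (1/2)|x₁(y₂-y₃) + x₂(y₃-y₁) + x₃(y₁-y₂)|
Area = (1/2)|10((-5)-(-3)) + (-16)((-3)-(-7)) + 4((-7)-(-5))|
Area = (1/2)|10*(-2) + (-16)*4 + 4*(-2)|
Area = (1/2)|(-20) + (-64) + (-8)|
Area = (1/2)*92 = 46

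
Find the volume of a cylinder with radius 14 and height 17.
Volume = pi * r² * h
Volume = pi * 14² * 17
Volume = pi * 196 * 17
Volume = pi * 3332
Volume = 10467.79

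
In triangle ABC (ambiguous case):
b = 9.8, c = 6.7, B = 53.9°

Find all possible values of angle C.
sin(C)/c = sin(B)/b  →  sin(C) = c·sin(B)/b = 6.7·sin(53.9°)/9.8 = 0.552401
C₁ = arcsin(0.552401) = 33.53°,  C₂ = 180° - C₁ = 146.47°
Check C₂: A = 180° - 53.9° - 146.47° = -20.37° ≤ 0, rejected
C = 33.53° (one solution)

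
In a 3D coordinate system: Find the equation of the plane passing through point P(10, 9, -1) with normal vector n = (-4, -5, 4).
d = n·P = (-4)(10) + (-5)(9) + (4)(-1) = -89
Plane: -4x - 5y + 4z = -89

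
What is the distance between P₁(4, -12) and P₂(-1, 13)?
Using the distance formula: d = sqrt((x₂-x₁)² + (y₂-y₁)²)
dx = (-1) - 4 = -5
dy = 13 - (-12) = 25
d = sqrt((-5)² + 25²) = sqrt(25 + 625) = sqrt(650) = 25.50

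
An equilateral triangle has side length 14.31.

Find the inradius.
For an equilateral triangle, r = s/(2√3) where s is the side.
r = 14.31/(2√3) = 14.31/3.464102 = 4.131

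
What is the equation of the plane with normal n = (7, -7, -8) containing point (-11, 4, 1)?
d = n·P = (7)(-11) + (-7)(4) + (-8)(1) = -113
Plane: 7x - 7y - 8z = -113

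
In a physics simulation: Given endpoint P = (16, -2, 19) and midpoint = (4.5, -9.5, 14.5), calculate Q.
Q = (2×4.5 - 16, 2×(-9.5) - (-2), 2×14.5 - 19) = (-7, -17, 10)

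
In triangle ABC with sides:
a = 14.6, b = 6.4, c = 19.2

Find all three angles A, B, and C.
By the law of cosines:
cos(A) = (b² + c² - a²)/(2bc) = 0.799316  →  A = 36.94°
cos(B) = (a² + c² - b²)/(2ac) = 0.964683  →  B = 15.27°
cos(C) = (a² + b² - c²)/(2ab) = -0.612800  →  C = 127.8°
Check: A + B + C = 180.0° ✓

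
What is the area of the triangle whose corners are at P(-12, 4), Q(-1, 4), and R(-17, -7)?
Using the coordinate formula: Area = (1/2)|x₁(y₂-y₃) + x₂(y₃-y₁) + x₃(y₁-y₂)|
Area = (1/2)|(-12)(4-(-7)) + (-1)((-7)-4) + (-17)(4-4)|
Area = (1/2)|(-12)*11 + (-1)*(-11) + (-17)*0|
Area = (1/2)|(-132) + 11 + 0|
Area = (1/2)*121 = 60.50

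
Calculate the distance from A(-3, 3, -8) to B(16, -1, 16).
d = √[(19)² + (-4)² + (24)²] = √953 = 30.87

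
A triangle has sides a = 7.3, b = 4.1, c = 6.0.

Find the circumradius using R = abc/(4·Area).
s = (a+b+c)/2 = 8.7
Area = √(s(s-a)(s-b)(s-c)) = √(8.7·1.4·4.6·2.7) = 12.2994
R = abc/(4·Area) = (7.3·4.1·6.0)/(4·12.2994) = 179.58/49.1976 = 3.65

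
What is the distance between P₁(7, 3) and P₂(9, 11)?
Using the distance formula: d = sqrt((x₂-x₁)² + (y₂-y₁)²)
dx = 9 - 7 = 2
dy = 11 - 3 = 8
d = sqrt(2² + 8²) = sqrt(4 + 64) = sqrt(68) = 8.25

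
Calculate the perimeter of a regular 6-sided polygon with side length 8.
Perimeter = number of sides * side length
Perimeter = 6 * 8
Perimeter = 48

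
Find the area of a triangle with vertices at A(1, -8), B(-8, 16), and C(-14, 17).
Using the coordinate formula: Area = (1/2)|x₁(y₂-y₃) + x₂(y₃-y₁) + x₃(y₁-y₂)|
Area = (1/2)|1(16-17) + (-8)(17-(-8)) + (-14)((-8)-16)|
Area = (1/2)|1*(-1) + (-8)*25 + (-14)*(-24)|
Area = (1/2)|(-1) + (-200) + 336|
Area = (1/2)*135 = 67.50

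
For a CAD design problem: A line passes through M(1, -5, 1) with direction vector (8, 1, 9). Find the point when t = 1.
P(1) = (1 + 8(1), -5 + 1(1), 1 + 9(1)) = (9, -4, 10)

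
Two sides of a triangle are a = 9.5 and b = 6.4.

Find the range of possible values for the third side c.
By the triangle inequality: |a - b| < c < a + b
|9.5 - 6.4| < c < 9.5 + 6.4
3.1 < c < 15.9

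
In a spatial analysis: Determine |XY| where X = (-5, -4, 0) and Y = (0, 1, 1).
d = √[(5)² + (5)² + (1)²] = √51 = 7.141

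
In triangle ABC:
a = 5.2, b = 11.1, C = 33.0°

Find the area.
Using A = ½ab·sin(C):
A = ½·5.2·11.1·sin(33.0°) = ½·57.72·0.544639 = 15.72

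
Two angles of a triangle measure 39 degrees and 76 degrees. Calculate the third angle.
Sum of angles in a triangle = 180 degrees
Third angle = 180 - 39 - 76
Third angle = 65 degrees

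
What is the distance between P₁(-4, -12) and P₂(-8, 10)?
Using the distance formula: d = sqrt((x₂-x₁)² + (y₂-y₁)²)
dx = (-8) - (-4) = -4
dy = 10 - (-12) = 22
d = sqrt((-4)² + 22²) = sqrt(16 + 484) = sqrt(500) = 22.36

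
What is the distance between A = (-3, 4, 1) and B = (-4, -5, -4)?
d = √[(-1)² + (-9)² + (-5)²] = √107 = 10.34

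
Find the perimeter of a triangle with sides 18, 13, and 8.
Perimeter = sum of all sides
Perimeter = 18 + 13 + 8
Perimeter = 39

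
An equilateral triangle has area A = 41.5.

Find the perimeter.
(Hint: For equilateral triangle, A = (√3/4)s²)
A = (√3/4)s²  →  s² = 4A/√3 = 4·41.5/√3 = 95.8401
s = 9.7898
Perimeter = 3s = 29.37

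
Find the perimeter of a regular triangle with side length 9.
Perimeter = number of sides * side length
Perimeter = 3 * 9
Perimeter = 27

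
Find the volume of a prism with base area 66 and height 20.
Volume = base area * height
Volume = 66 * 20
Volume = 1320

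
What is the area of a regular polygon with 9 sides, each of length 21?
For a regular 9-gon with side length s = 21:
Apothem a = s / (2*tan(pi/9)) = 21 / (2*tan(pi/9)) ≈ 28.8485
Perimeter P = 9 * 21 = 189
Area = (1/2) * P * a = (1/2) * 189 * 28.8485 = 2726.18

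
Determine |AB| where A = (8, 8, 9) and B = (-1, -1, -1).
d = √[(-9)² + (-9)² + (-10)²] = √262 = 16.19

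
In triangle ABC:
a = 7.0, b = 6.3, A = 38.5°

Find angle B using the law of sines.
sin(B)/b = sin(A)/a
sin(B) = b·sin(A)/a = 6.3·sin(38.5°)/7.0 = 0.560263
B = arcsin(0.560263) = 34.07°  (b ≤ a, so B ≤ A and the acute solution is unique)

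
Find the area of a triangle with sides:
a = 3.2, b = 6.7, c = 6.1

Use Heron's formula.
s = (a+b+c)/2 = (3.2+6.7+6.1)/2 = 8
A = √(s(s-a)(s-b)(s-c)) = √(8·4.8·1.3·1.9)
A = √94.848 = 9.739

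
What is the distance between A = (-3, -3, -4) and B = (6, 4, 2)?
d = √[(9)² + (7)² + (6)²] = √166 = 12.88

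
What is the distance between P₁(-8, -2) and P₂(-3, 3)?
Using the distance formula: d = sqrt((x₂-x₁)² + (y₂-y₁)²)
dx = (-3) - (-8) = 5
dy = 3 - (-2) = 5
d = sqrt(5² + 5²) = sqrt(25 + 25) = sqrt(50) = 7.07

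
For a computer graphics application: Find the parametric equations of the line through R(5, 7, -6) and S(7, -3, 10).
Direction vector d = S - R = (2, -10, 16)
x = 5 + 2t, y = 7 - 10t, z = -6 + 16t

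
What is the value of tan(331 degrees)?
tan(331 degrees) = -0.5543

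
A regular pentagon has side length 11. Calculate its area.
For a regular 5-gon with side length s = 11:
Apothem a = s / (2*tan(pi/5)) = 11 / (2*tan(pi/5)) ≈ 7.5701
Perimeter P = 5 * 11 = 55
Area = (1/2) * P * a = (1/2) * 55 * 7.5701 = 208.18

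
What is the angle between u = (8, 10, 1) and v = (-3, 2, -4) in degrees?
u·v = -8, |u|² = 165, |v|² = 29
cos θ = -8/√4785 ≈ -0.1157
θ ≈ 96.64°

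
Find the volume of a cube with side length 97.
Volume = s³
Volume = 97³
Volume = 912673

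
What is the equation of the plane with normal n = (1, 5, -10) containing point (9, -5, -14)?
d = n·P = (1)(9) + (5)(-5) + (-10)(-14) = 124
Plane: x + 5y - 10z = 124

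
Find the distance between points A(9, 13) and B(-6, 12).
Using the distance formula: d = sqrt((x₂-x₁)² + (y₂-y₁)²)
dx = (-6) - 9 = -15
dy = 12 - 13 = -1
d = sqrt((-15)² + (-1)²) = sqrt(225 + 1) = sqrt(226) = 15.03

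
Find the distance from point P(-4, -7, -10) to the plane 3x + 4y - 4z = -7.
d = |3(-4) + 4(-7) + (-4)(-10) - (-7)| / √(3² + 4² + (-4)²) = 7/√41 = 1.093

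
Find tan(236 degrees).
tan(236 degrees) = 1.4826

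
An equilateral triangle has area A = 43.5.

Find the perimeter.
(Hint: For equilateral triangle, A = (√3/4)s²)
A = (√3/4)s²  →  s² = 4A/√3 = 4·43.5/√3 = 100.459
s = 10.0229
Perimeter = 3s = 30.07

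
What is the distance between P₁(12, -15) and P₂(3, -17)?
Using the distance formula: d = sqrt((x₂-x₁)² + (y₂-y₁)²)
dx = 3 - 12 = -9
dy = (-17) - (-15) = -2
d = sqrt((-9)² + (-2)²) = sqrt(81 + 4) = sqrt(85) = 9.22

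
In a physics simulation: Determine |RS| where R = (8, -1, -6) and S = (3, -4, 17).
d = √[(-5)² + (-3)² + (23)²] = √563 = 23.73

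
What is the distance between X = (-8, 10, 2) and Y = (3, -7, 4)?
d = √[(11)² + (-17)² + (2)²] = √414 = 20.35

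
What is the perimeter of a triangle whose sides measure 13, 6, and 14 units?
Perimeter = sum of all sides
Perimeter = 13 + 6 + 14
Perimeter = 33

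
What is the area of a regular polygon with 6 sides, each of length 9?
For a regular 6-gon with side length s = 9:
Apothem a = s / (2*tan(pi/6)) = 9 / (2*tan(pi/6)) ≈ 7.7942
Perimeter P = 6 * 9 = 54
Area = (1/2) * P * a = (1/2) * 54 * 7.7942 = 210.44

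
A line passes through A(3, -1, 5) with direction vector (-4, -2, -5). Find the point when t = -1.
P(-1) = (3 + (-4)(-1), -1 + (-2)(-1), 5 + (-5)(-1)) = (7, 1, 10)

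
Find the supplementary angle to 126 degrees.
Supplementary angles sum to 180 degrees.
Other angle = 180 - 126
Other angle = 54 degrees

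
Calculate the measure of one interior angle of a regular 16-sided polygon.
Interior angle of a regular n-gon = (n-2)*180/n
Interior angle = (16-2)*180/16
Interior angle = 14*180/16
Interior angle = 2520/16
Interior angle = 157.50 degrees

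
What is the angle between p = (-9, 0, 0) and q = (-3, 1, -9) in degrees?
p·q = 27, |p|² = 81, |q|² = 91
cos θ = 27/√7371 ≈ 0.3145
θ ≈ 71.67°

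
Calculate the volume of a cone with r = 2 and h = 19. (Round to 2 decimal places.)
Volume = (1/3) * pi * r² * h
Volume = (1/3) * pi * 2² * 19
Volume = (1/3) * pi * 4 * 19
Volume = (1/3) * pi * 76
Volume = 79.59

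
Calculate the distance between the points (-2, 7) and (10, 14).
Using the distance formula: d = sqrt((x₂-x₁)² + (y₂-y₁)²)
dx = 10 - (-2) = 12
dy = 14 - 7 = 7
d = sqrt(12² + 7²) = sqrt(144 + 49) = sqrt(193) = 13.89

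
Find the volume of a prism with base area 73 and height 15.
Volume = base area * height
Volume = 73 * 15
Volume = 1095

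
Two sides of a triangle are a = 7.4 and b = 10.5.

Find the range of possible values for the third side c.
By the triangle inequality: |a - b| < c < a + b
|7.4 - 10.5| < c < 7.4 + 10.5
3.1 < c < 17.9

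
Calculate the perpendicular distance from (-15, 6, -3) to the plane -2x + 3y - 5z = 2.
d = |(-2)(-15) + 3(6) + (-5)(-3) - (2)| / √((-2)² + 3² + (-5)²) = 61/√38 = 9.896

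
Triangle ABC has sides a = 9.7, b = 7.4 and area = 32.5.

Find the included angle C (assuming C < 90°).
Area = ½ab·sin(C)  →  sin(C) = 2·Area/(ab)
sin(C) = 2·32.5/(9.7·7.4) = 0.905545
C = arcsin(0.905545) = 64.9°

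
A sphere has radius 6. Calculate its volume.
Volume = (4/3) * pi * r³
Volume = (4/3) * pi * 6³
Volume = (4/3) * pi * 216
Volume = 904.78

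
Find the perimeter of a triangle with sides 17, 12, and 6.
Perimeter = sum of all sides
Perimeter = 17 + 12 + 6
Perimeter = 35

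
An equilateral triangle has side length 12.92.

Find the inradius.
For an equilateral triangle, r = s/(2√3) where s is the side.
r = 12.92/(2√3) = 12.92/3.464102 = 3.73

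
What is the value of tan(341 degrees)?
tan(341 degrees) = -0.3443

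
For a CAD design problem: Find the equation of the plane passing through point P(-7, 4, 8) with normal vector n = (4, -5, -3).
d = n·P = (4)(-7) + (-5)(4) + (-3)(8) = -72
Plane: 4x - 5y - 3z = -72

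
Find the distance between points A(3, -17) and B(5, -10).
Using the distance formula: d = sqrt((x₂-x₁)² + (y₂-y₁)²)
dx = 5 - 3 = 2
dy = (-10) - (-17) = 7
d = sqrt(2² + 7²) = sqrt(4 + 49) = sqrt(53) = 7.28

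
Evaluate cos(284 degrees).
cos(284 degrees) = 0.2419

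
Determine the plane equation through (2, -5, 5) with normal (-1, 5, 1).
d = n·P = (-1)(2) + (5)(-5) + (1)(5) = -22
Plane: -x + 5y + z = -22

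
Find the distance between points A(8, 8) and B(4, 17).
Using the distance formula: d = sqrt((x₂-x₁)² + (y₂-y₁)²)
dx = 4 - 8 = -4
dy = 17 - 8 = 9
d = sqrt((-4)² + 9²) = sqrt(16 + 81) = sqrt(97) = 9.85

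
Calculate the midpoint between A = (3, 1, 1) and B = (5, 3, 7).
Midpoint = ((3+5)/2, (1+3)/2, (1+7)/2) = (4, 2, 4)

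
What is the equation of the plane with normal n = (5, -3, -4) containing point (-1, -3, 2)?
d = n·P = (5)(-1) + (-3)(-3) + (-4)(2) = -4
Plane: 5x - 3y - 4z = -4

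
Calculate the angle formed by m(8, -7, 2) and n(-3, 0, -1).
m·n = -26, |m|² = 117, |n|² = 10
cos θ = -26/√1170 ≈ -0.7601
θ ≈ 139.5°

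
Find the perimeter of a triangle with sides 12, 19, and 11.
Perimeter = sum of all sides
Perimeter = 12 + 19 + 11
Perimeter = 42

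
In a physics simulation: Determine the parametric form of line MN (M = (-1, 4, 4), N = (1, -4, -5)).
Direction vector d = N - M = (2, -8, -9)
x = -1 + 2t, y = 4 - 8t, z = 4 - 9t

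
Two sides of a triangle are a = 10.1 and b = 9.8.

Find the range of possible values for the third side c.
By the triangle inequality: |a - b| < c < a + b
|10.1 - 9.8| < c < 10.1 + 9.8
0.3 < c < 19.9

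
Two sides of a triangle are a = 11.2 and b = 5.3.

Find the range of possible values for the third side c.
By the triangle inequality: |a - b| < c < a + b
|11.2 - 5.3| < c < 11.2 + 5.3
5.9 < c < 16.5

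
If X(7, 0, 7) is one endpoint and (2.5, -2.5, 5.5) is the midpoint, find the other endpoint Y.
Y = (2×2.5 - 7, 2×(-2.5) - 0, 2×5.5 - 7) = (-2, -5, 4)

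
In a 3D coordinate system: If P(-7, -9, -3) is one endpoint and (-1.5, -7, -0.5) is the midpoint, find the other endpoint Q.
Q = (2×(-1.5) - (-7), 2×(-7) - (-9), 2×(-0.5) - (-3)) = (4, -5, 2)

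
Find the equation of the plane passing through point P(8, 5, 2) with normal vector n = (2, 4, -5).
d = n·P = (2)(8) + (4)(5) + (-5)(2) = 26
Plane: 2x + 4y - 5z = 26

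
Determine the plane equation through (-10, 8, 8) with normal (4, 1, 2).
d = n·P = (4)(-10) + (1)(8) + (2)(8) = -16
Plane: 4x + y + 2z = -16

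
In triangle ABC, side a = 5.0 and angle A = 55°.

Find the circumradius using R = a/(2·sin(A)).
R = a/(2·sin(A)) = 5.0/(2·sin(55°))
R = 5.0/(2·0.819152) = 5.0/1.638304 = 3.052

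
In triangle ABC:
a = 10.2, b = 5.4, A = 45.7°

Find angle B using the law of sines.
sin(B)/b = sin(A)/a
sin(B) = b·sin(A)/a = 5.4·sin(45.7°)/10.2 = 0.378896
B = arcsin(0.378896) = 22.27°  (b ≤ a, so B ≤ A and the acute solution is unique)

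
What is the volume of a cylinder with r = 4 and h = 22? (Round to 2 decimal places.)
Volume = pi * r² * h
Volume = pi * 4² * 22
Volume = pi * 16 * 22
Volume = pi * 352
Volume = 1105.84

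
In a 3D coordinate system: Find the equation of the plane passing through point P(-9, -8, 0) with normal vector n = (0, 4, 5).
d = n·P = (0)(-9) + (4)(-8) + (5)(0) = -32
Plane: 4y + 5z = -32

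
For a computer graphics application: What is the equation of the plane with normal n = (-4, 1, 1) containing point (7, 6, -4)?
d = n·P = (-4)(7) + (1)(6) + (1)(-4) = -26
Plane: -4x + y + z = -26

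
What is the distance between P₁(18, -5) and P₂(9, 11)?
Using the distance formula: d = sqrt((x₂-x₁)² + (y₂-y₁)²)
dx = 9 - 18 = -9
dy = 11 - (-5) = 16
d = sqrt((-9)² + 16²) = sqrt(81 + 256) = sqrt(337) = 18.36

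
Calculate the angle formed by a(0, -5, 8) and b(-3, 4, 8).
a·b = 44, |a|² = 89, |b|² = 89
cos θ = 44/√7921 ≈ 0.4944
θ ≈ 60.37°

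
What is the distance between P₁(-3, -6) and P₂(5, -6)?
Using the distance formula: d = sqrt((x₂-x₁)² + (y₂-y₁)²)
dx = 5 - (-3) = 8
dy = (-6) - (-6) = 0
d = sqrt(8² + 0²) = sqrt(64 + 0) = sqrt(64) = 8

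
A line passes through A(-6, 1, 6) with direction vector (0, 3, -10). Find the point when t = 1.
P(1) = (-6 + 0(1), 1 + 3(1), 6 + (-10)(1)) = (-6, 4, -4)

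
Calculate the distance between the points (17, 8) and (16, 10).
Using the distance formula: d = sqrt((x₂-x₁)² + (y₂-y₁)²)
dx = 16 - 17 = -1
dy = 10 - 8 = 2
d = sqrt((-1)² + 2²) = sqrt(1 + 4) = sqrt(5) = 2.24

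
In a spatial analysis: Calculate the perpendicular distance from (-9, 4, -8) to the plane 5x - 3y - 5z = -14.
d = |5(-9) + (-3)(4) + (-5)(-8) - (-14)| / √(5² + (-3)² + (-5)²) = 3/√59 = 0.3906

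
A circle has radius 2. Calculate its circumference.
Circumference = 2 * pi * r
Circumference = 2 * pi * 2
Circumference = 12.57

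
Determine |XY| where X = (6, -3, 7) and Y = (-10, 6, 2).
d = √[(-16)² + (9)² + (-5)²] = √362 = 19.03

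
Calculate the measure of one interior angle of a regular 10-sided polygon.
Interior angle of a regular n-gon = (n-2)*180/n
Interior angle = (10-2)*180/10
Interior angle = 8*180/10
Interior angle = 1440/10
Interior angle = 144 degrees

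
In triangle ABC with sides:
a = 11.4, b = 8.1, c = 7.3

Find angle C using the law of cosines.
cos(C) = (a² + b² - c²)/(2ab)
cos(C) = (11.4² + 8.1² - 7.3²)/(2·11.4·8.1) = 142.28/184.68 = 0.770414
C = arccos(0.770414) = 39.61°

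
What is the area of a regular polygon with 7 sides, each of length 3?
For a regular 7-gon with side length s = 3:
Apothem a = s / (2*tan(pi/7)) = 3 / (2*tan(pi/7)) ≈ 3.1148
Perimeter P = 7 * 3 = 21
Area = (1/2) * P * a = (1/2) * 21 * 3.1148 = 32.71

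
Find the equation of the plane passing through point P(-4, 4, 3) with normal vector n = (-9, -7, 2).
d = n·P = (-9)(-4) + (-7)(4) + (2)(3) = 14
Plane: -9x - 7y + 2z = 14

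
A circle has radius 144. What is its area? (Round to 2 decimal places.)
Area = pi * r²
Area = pi * 144²
Area = pi * 20736
Area = 65144.07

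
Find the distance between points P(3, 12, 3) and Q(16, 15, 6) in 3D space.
d = √[(13)² + (3)² + (3)²] = √187 = 13.67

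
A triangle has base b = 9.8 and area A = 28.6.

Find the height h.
A = ½bh  →  h = 2A/b
h = 2·28.6/9.8 = 5.837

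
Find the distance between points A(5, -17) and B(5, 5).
Using the distance formula: d = sqrt((x₂-x₁)² + (y₂-y₁)²)
dx = 5 - 5 = 0
dy = 5 - (-17) = 22
d = sqrt(0² + 22²) = sqrt(0 + 484) = sqrt(484) = 22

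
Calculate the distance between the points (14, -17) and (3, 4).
Using the distance formula: d = sqrt((x₂-x₁)² + (y₂-y₁)²)
dx = 3 - 14 = -11
dy = 4 - (-17) = 21
d = sqrt((-11)² + 21²) = sqrt(121 + 441) = sqrt(562) = 23.71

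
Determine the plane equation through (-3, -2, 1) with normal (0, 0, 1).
d = n·P = (0)(-3) + (0)(-2) + (1)(1) = 1
Plane: z = 1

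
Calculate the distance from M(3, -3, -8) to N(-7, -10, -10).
d = √[(-10)² + (-7)² + (-2)²] = √153 = 12.37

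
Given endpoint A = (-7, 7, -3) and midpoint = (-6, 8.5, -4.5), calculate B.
B = (2×(-6) - (-7), 2×8.5 - 7, 2×(-4.5) - (-3)) = (-5, 10, -6)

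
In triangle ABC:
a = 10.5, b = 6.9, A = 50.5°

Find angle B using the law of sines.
sin(B)/b = sin(A)/a
sin(B) = b·sin(A)/a = 6.9·sin(50.5°)/10.5 = 0.507068
B = arcsin(0.507068) = 30.47°  (b ≤ a, so B ≤ A and the acute solution is unique)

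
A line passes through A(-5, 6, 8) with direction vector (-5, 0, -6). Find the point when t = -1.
P(-1) = (-5 + (-5)(-1), 6 + 0(-1), 8 + (-6)(-1)) = (0, 6, 14)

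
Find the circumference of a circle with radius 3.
Circumference = 2 * pi * r
Circumference = 2 * pi * 3
Circumference = 18.85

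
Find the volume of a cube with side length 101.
Volume = s³
Volume = 101³
Volume = 1030301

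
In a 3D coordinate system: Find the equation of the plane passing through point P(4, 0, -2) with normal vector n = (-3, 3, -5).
d = n·P = (-3)(4) + (3)(0) + (-5)(-2) = -2
Plane: -3x + 3y - 5z = -2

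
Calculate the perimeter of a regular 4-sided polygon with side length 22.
Perimeter = number of sides * side length
Perimeter = 4 * 22
Perimeter = 88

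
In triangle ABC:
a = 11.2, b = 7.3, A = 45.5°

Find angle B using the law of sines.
sin(B)/b = sin(A)/a
sin(B) = b·sin(A)/a = 7.3·sin(45.5°)/11.2 = 0.464886
B = arcsin(0.464886) = 27.7°  (b ≤ a, so B ≤ A and the acute solution is unique)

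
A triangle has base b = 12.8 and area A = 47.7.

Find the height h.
A = ½bh  →  h = 2A/b
h = 2·47.7/12.8 = 7.453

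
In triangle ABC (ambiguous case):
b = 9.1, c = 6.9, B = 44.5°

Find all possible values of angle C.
sin(C)/c = sin(B)/b  →  sin(C) = c·sin(B)/b = 6.9·sin(44.5°)/9.1 = 0.531459
C₁ = arcsin(0.531459) = 32.1°,  C₂ = 180° - C₁ = 147.9°
Check C₂: A = 180° - 44.5° - 147.9° = -12.4° ≤ 0, rejected
C = 32.1° (one solution)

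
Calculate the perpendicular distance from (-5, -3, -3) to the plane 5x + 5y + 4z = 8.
d = |5(-5) + 5(-3) + 4(-3) - (8)| / √(5² + 5² + 4²) = 60/√66 = 7.385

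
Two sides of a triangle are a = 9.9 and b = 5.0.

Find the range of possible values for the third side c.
By the triangle inequality: |a - b| < c < a + b
|9.9 - 5.0| < c < 9.9 + 5.0
4.9 < c < 14.9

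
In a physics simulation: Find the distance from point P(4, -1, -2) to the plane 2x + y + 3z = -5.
d = |2(4) + 1(-1) + 3(-2) - (-5)| / √(2² + 1² + 3²) = 6/√14 = 1.604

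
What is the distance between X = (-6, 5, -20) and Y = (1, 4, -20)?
d = √[(7)² + (-1)² + (0)²] = √50 = 7.071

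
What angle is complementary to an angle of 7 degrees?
Complementary angles sum to 90 degrees.
Other angle = 90 - 7
Other angle = 83 degrees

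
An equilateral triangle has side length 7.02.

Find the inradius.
For an equilateral triangle, r = s/(2√3) where s is the side.
r = 7.02/(2√3) = 7.02/3.464102 = 2.026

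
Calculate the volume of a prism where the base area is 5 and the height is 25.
Volume = base area * height
Volume = 5 * 25
Volume = 125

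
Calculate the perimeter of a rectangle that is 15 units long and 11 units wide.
Perimeter = 2 * (length + width)
Perimeter = 2 * (15 + 11)
Perimeter = 2 * 26
Perimeter = 52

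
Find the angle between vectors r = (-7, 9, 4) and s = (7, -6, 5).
r·s = -83, |r|² = 146, |s|² = 110
cos θ = -83/√16060 ≈ -0.6549
θ ≈ 130.9°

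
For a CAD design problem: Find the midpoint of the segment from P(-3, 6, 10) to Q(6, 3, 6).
Midpoint = ((-3+6)/2, (6+3)/2, (10+6)/2) = (1.5, 4.5, 8)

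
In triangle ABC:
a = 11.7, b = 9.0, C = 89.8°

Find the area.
Using A = ½ab·sin(C):
A = ½·11.7·9.0·sin(89.8°) = ½·105.3·0.999994 = 52.65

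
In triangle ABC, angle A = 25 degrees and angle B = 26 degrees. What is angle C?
Sum of angles in a triangle = 180 degrees
Third angle = 180 - 25 - 26
Third angle = 129 degrees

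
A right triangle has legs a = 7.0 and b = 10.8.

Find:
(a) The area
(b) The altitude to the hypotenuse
(a) Area = ½ab = ½·7.0·10.8 = 37.8
(b) Hypotenuse c = √(7.0² + 10.8²) = √165.64 = 12.8701
    Area = ½·c·h_c  →  h_c = 2·Area/c = 2·37.8/12.8701 = 5.874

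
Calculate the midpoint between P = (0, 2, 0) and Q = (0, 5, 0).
Midpoint = ((0+0)/2, (2+5)/2, (0+0)/2) = (0, 3.5, 0)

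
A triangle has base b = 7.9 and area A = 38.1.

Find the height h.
A = ½bh  →  h = 2A/b
h = 2·38.1/7.9 = 9.646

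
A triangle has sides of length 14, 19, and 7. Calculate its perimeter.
Perimeter = sum of all sides
Perimeter = 14 + 19 + 7
Perimeter = 40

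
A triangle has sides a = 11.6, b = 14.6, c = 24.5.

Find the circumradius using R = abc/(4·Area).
s = (a+b+c)/2 = 25.35
Area = √(s(s-a)(s-b)(s-c)) = √(25.35·13.75·10.75·0.85) = 56.4357
R = abc/(4·Area) = (11.6·14.6·24.5)/(4·56.4357) = 4149.32/225.7428 = 18.38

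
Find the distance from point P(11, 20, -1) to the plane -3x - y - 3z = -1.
d = |(-3)(11) + (-1)(20) + (-3)(-1) - (-1)| / √((-3)² + (-1)² + (-3)²) = 49/√19 = 11.24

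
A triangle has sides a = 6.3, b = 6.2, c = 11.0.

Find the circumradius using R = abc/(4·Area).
s = (a+b+c)/2 = 11.75
Area = √(s(s-a)(s-b)(s-c)) = √(11.75·5.45·5.55·0.75) = 16.3265
R = abc/(4·Area) = (6.3·6.2·11.0)/(4·16.3265) = 429.66/65.306 = 6.579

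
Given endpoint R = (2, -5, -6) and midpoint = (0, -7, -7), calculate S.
S = (2×0 - 2, 2×(-7) - (-5), 2×(-7) - (-6)) = (-2, -9, -8)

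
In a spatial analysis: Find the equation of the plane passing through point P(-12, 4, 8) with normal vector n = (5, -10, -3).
d = n·P = (5)(-12) + (-10)(4) + (-3)(8) = -124
Plane: 5x - 10y - 3z = -124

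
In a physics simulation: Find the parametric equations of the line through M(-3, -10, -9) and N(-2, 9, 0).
Direction vector d = N - M = (1, 19, 9)
x = -3 + t, y = -10 + 19t, z = -9 + 9t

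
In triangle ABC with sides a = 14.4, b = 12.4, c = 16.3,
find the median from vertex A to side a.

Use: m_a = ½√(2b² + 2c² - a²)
m_a = ½√(2·12.4² + 2·16.3² - 14.4²)
m_a = ½√(307.52 + 531.38 - 207.36) = ½√631.54 = 12.57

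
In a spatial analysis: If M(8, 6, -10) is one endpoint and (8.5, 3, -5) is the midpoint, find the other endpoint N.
N = (2×8.5 - 8, 2×3 - 6, 2×(-5) - (-10)) = (9, 0, 0)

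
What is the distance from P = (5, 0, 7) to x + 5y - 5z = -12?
d = |1(5) + 5(0) + (-5)(7) - (-12)| / √(1² + 5² + (-5)²) = 18/√51 = 2.521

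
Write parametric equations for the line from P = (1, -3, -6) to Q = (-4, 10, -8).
Direction vector d = Q - P = (-5, 13, -2)
x = 1 - 5t, y = -3 + 13t, z = -6 - 2t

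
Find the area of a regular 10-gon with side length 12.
For a regular 10-gon with side length s = 12:
Apothem a = s / (2*tan(pi/10)) = 12 / (2*tan(pi/10)) ≈ 18.4661
Perimeter P = 10 * 12 = 120
Area = (1/2) * P * a = (1/2) * 120 * 18.4661 = 1107.97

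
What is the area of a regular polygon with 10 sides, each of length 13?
For a regular 10-gon with side length s = 13:
Apothem a = s / (2*tan(pi/10)) = 13 / (2*tan(pi/10)) ≈ 20.0049
Perimeter P = 10 * 13 = 130
Area = (1/2) * P * a = (1/2) * 130 * 20.0049 = 1300.32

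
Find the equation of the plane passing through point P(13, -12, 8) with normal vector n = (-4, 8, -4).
d = n·P = (-4)(13) + (8)(-12) + (-4)(8) = -180
Plane: -4x + 8y - 4z = -180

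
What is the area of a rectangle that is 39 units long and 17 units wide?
Area = length * width
Area = 39 * 17
Area = 663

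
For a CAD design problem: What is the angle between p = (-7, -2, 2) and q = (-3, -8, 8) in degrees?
p·q = 53, |p|² = 57, |q|² = 137
cos θ = 53/√7809 ≈ 0.5998
θ ≈ 53.15°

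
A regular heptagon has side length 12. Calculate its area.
For a regular 7-gon with side length s = 12:
Apothem a = s / (2*tan(pi/7)) = 12 / (2*tan(pi/7)) ≈ 12.4591
Perimeter P = 7 * 12 = 84
Area = (1/2) * P * a = (1/2) * 84 * 12.4591 = 523.28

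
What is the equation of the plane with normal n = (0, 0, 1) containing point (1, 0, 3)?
d = n·P = (0)(1) + (0)(0) + (1)(3) = 3
Plane: z = 3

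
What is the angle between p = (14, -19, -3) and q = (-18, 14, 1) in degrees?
p·q = -521, |p|² = 566, |q|² = 521
cos θ = -521/√294886 ≈ -0.9594
θ ≈ 163.6°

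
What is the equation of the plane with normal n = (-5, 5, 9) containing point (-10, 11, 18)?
d = n·P = (-5)(-10) + (5)(11) + (9)(18) = 267
Plane: -5x + 5y + 9z = 267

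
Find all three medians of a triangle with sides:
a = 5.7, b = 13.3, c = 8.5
Using m_x = ½√(2y² + 2z² - x²):
m_a = ½√(2·13.3² + 2·8.5² - 5.7²) = ½√465.79 = 10.79
m_b = ½√(2·5.7² + 2·8.5² - 13.3²) = ½√32.59 = 2.854
m_c = ½√(2·5.7² + 2·13.3² - 8.5²) = ½√346.51 = 9.307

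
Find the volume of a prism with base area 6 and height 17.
Volume = base area * height
Volume = 6 * 17
Volume = 102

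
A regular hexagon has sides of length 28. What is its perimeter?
Perimeter = number of sides * side length
Perimeter = 6 * 28
Perimeter = 168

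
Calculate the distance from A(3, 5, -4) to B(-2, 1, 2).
d = √[(-5)² + (-4)² + (6)²] = √77 = 8.775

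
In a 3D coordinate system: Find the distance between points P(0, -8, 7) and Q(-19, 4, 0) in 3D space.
d = √[(-19)² + (12)² + (-7)²] = √554 = 23.54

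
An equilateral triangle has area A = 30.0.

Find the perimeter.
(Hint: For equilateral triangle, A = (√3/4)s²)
A = (√3/4)s²  →  s² = 4A/√3 = 4·30.0/√3 = 69.282
s = 8.32358
Perimeter = 3s = 24.97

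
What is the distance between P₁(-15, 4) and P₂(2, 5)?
Using the distance formula: d = sqrt((x₂-x₁)² + (y₂-y₁)²)
dx = 2 - (-15) = 17
dy = 5 - 4 = 1
d = sqrt(17² + 1²) = sqrt(289 + 1) = sqrt(290) = 17.03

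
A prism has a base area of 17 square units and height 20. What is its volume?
Volume = base area * height
Volume = 17 * 20
Volume = 340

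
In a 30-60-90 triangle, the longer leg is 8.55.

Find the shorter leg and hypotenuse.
In a 30-60-90 triangle, sides are in ratio 1 : √3 : 2.
Long leg = short leg·√3  →  short leg = 8.55/√3 = 4.936
Hypotenuse = 2·(short leg) = 2·8.55/√3 = 9.873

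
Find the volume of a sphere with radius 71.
Volume = (4/3) * pi * r³
Volume = (4/3) * pi * 71³
Volume = (4/3) * pi * 357911
Volume = 1499214.09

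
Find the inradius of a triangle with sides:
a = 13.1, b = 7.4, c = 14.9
s = (a+b+c)/2 = (13.1+7.4+14.9)/2 = 17.7
Area = √(s(s-a)(s-b)(s-c)) = √(17.7·4.6·10.3·2.8) = 48.4577
r = Area/s = 48.4577/17.7 = 2.738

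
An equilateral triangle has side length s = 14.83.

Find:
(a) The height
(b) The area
(a) Height h = s·√3/2 = 14.83·√3/2 = 12.84
(b) Area = (√3/4)·s² = (√3/4)·14.83² = (√3/4)·219.929 = 95.23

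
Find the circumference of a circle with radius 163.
Circumference = 2 * pi * r
Circumference = 2 * pi * 163
Circumference = 1024.16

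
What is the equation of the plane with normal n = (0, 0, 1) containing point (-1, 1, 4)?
d = n·P = (0)(-1) + (0)(1) + (1)(4) = 4
Plane: z = 4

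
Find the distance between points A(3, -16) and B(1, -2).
Using the distance formula: d = sqrt((x₂-x₁)² + (y₂-y₁)²)
dx = 1 - 3 = -2
dy = (-2) - (-16) = 14
d = sqrt((-2)² + 14²) = sqrt(4 + 196) = sqrt(200) = 14.14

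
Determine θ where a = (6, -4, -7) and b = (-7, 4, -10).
a·b = 12, |a|² = 101, |b|² = 165
cos θ = 12/√16665 ≈ 0.09296
θ ≈ 84.67°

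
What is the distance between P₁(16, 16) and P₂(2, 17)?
Using the distance formula: d = sqrt((x₂-x₁)² + (y₂-y₁)²)
dx = 2 - 16 = -14
dy = 17 - 16 = 1
d = sqrt((-14)² + 1²) = sqrt(196 + 1) = sqrt(197) = 14.04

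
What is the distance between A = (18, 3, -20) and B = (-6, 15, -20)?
d = √[(-24)² + (12)² + (0)²] = √720 = 26.83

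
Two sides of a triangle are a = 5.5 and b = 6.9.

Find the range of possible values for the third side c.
By the triangle inequality: |a - b| < c < a + b
|5.5 - 6.9| < c < 5.5 + 6.9
1.4 < c < 12.4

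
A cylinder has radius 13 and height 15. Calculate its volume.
Volume = pi * r² * h
Volume = pi * 13² * 15
Volume = pi * 169 * 15
Volume = pi * 2535
Volume = 7963.94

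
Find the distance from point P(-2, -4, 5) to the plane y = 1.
d = |0(-2) + 1(-4) + 0(5) - (1)| / √(0² + 1² + 0²) = 5/√1 = 5.0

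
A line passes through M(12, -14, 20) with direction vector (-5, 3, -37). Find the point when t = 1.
P(1) = (12 + (-5)(1), -14 + 3(1), 20 + (-37)(1)) = (7, -11, -17)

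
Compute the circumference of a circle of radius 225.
Circumference = 2 * pi * r
Circumference = 2 * pi * 225
Circumference = 1413.72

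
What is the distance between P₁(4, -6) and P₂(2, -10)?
Using the distance formula: d = sqrt((x₂-x₁)² + (y₂-y₁)²)
dx = 2 - 4 = -2
dy = (-10) - (-6) = -4
d = sqrt((-2)² + (-4)²) = sqrt(4 + 16) = sqrt(20) = 4.47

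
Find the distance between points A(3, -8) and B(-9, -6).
Using the distance formula: d = sqrt((x₂-x₁)² + (y₂-y₁)²)
dx = (-9) - 3 = -12
dy = (-6) - (-8) = 2
d = sqrt((-12)² + 2²) = sqrt(144 + 4) = sqrt(148) = 12.17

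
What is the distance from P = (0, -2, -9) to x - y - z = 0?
d = |1(0) + (-1)(-2) + (-1)(-9) - (0)| / √(1² + (-1)² + (-1)²) = 11/√3 = 6.351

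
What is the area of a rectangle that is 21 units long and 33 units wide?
Area = length * width
Area = 21 * 33
Area = 693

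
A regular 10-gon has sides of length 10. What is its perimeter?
Perimeter = number of sides * side length
Perimeter = 10 * 10
Perimeter = 100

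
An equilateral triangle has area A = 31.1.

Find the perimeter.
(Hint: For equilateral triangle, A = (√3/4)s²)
A = (√3/4)s²  →  s² = 4A/√3 = 4·31.1/√3 = 71.8224
s = 8.47481
Perimeter = 3s = 25.42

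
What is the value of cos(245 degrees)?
cos(245 degrees) = -0.4226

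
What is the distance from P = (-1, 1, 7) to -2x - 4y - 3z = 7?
d = |(-2)(-1) + (-4)(1) + (-3)(7) - (7)| / √((-2)² + (-4)² + (-3)²) = 30/√29 = 5.571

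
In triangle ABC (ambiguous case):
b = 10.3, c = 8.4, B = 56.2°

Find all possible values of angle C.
sin(C)/c = sin(B)/b  →  sin(C) = c·sin(B)/b = 8.4·sin(56.2°)/10.3 = 0.677696
C₁ = arcsin(0.677696) = 42.66°,  C₂ = 180° - C₁ = 137.34°
Check C₂: A = 180° - 56.2° - 137.34° = -13.54° ≤ 0, rejected
C = 42.66° (one solution)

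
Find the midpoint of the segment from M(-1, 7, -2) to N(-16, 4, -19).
Midpoint = ((-1-16)/2, (7+4)/2, (-2-19)/2) = (-8.5, 5.5, -10.5)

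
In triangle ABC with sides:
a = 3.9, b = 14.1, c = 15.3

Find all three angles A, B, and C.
By the law of cosines:
cos(A) = (b² + c² - a²)/(2bc) = 0.968085  →  A = 14.51°
cos(B) = (a² + c² - b²)/(2ac) = 0.423077  →  B = 64.97°
cos(C) = (a² + b² - c²)/(2ab) = -0.182488  →  C = 100.5°
Check: A + B + C = 180.0° ✓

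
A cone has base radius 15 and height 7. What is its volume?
Volume = (1/3) * pi * r² * h
Volume = (1/3) * pi * 15² * 7
Volume = (1/3) * pi * 225 * 7
Volume = (1/3) * pi * 1575
Volume = 1649.34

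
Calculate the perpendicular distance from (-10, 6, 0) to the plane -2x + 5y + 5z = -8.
d = |(-2)(-10) + 5(6) + 5(0) - (-8)| / √((-2)² + 5² + 5²) = 58/√54 = 7.893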